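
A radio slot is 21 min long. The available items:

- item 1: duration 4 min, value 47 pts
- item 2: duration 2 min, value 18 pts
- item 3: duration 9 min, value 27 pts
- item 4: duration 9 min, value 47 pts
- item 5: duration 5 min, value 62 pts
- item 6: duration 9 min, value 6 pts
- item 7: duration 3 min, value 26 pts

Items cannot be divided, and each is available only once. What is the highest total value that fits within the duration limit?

182 pts

Check high-value combinations within 21 min:
- item 1+item 4+item 5+item 7: duration 4+9+5+3=21, value 47+47+62+26=182
- item 1+item 2+item 4+item 5: duration 4+2+9+5=20, value 47+18+47+62=174
- item 1+item 3+item 5+item 7: duration 4+9+5+3=21, value 47+27+62+26=162
- item 1+item 4+item 5: duration 4+9+5=18, value 47+47+62=156
- item 1+item 2+item 3+item 5: duration 4+2+9+5=20, value 47+18+27+62=154
Best: 182 pts.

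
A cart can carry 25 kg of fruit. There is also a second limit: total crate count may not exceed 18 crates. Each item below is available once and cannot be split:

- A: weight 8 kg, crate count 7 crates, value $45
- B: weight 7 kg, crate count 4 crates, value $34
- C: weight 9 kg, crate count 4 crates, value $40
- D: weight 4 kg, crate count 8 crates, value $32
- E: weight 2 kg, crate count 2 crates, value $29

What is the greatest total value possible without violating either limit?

$135

Feasible sets respecting both limits:
- B+C+D+E: weight 22, crate count 18, value 135
- A+B+C: weight 24, crate count 15, value 119
- A+C+E: weight 19, crate count 13, value 114
Best: $135.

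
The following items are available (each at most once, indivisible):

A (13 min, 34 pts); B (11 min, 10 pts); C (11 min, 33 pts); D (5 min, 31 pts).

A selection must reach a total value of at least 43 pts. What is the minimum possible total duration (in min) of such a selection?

Subsets with value ≥ 43, sorted by total duration:
- C+D: duration 16, value 64
- A+D: duration 18, value 65
- B+C: duration 22, value 43
- A+C: duration 24, value 67
Minimum duration: 16 min.

16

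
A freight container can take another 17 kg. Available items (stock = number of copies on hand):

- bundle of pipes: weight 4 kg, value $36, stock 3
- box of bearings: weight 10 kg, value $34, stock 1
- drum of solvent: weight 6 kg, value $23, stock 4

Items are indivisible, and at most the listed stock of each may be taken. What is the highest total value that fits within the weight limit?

$108

Top feasible selections:
- 3×bundle of pipes: weight 12, value 108
- 2×bundle of pipes + 1×drum of solvent: weight 14, value 95
Best: $108.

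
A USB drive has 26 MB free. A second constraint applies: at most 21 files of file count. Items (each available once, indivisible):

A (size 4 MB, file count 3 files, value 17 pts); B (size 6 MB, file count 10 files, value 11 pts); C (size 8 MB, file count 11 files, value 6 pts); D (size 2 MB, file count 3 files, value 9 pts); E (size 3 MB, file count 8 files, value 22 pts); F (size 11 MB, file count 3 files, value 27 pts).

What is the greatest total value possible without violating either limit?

Feasible sets respecting both limits:
- A+D+E+F: size 20, file count 17, value 75
- A+E+F: size 18, file count 14, value 66
- A+B+D+F: size 23, file count 19, value 64
Best: 75 pts.

75 pts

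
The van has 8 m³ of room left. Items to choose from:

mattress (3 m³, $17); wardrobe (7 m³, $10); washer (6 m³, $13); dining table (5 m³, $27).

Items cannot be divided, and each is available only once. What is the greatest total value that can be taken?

$44

This is a 0/1 knapsack; check combinations near the capacity.
- mattress+dining table: volume 3+5=8, value 17+27=44
- dining table: volume 5, value 27
- mattress: volume 3, value 17
Best: $44.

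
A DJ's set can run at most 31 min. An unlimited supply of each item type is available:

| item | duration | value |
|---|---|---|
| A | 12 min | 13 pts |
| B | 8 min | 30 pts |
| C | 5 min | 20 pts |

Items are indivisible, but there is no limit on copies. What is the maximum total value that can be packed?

120 pts

Best value-per-unit is C at 20/5; filling with it alone gives 6×20 = 120.
Optimal mix: 2×B + 3×C → duration 31, value 120.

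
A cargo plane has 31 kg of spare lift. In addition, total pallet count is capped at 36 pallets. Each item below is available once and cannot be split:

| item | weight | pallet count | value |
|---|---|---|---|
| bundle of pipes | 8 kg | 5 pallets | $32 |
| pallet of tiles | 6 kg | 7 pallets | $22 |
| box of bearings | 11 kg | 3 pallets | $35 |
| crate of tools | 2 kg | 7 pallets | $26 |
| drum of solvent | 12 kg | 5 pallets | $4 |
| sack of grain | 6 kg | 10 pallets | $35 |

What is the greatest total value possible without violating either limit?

$128

Feasible sets respecting both limits:
- bundle of pipes+box of bearings+crate of tools+sack of grain: weight 27, pallet count 25, value 128
- bundle of pipes+pallet of tiles+box of bearings+sack of grain: weight 31, pallet count 25, value 124
- pallet of tiles+box of bearings+crate of tools+sack of grain: weight 25, pallet count 27, value 118
- bundle of pipes+pallet of tiles+box of bearings+crate of tools: weight 27, pallet count 22, value 115
Best: $128.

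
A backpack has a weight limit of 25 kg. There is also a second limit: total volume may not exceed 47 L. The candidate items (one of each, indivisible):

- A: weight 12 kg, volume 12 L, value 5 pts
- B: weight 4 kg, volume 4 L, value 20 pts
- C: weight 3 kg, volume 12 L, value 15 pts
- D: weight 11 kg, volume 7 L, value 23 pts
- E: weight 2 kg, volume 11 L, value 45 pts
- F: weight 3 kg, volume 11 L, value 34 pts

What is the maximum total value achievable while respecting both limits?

137 pts

Feasible sets respecting both limits:
- B+C+D+E+F: weight 23, volume 45, value 137
- B+D+E+F: weight 20, volume 33, value 122
- C+D+E+F: weight 19, volume 41, value 117
- B+C+E+F: weight 12, volume 38, value 114
Best: 137 pts.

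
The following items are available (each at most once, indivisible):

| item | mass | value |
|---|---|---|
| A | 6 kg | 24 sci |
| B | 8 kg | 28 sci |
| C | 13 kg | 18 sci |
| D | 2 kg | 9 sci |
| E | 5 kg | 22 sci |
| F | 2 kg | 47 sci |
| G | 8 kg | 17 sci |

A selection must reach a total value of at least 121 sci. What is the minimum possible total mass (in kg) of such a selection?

Subsets with value ≥ 121, sorted by total mass:
- A+B+E+F: mass 21, value 121
- A+B+D+E+F: mass 23, value 130
- B+D+E+F+G: mass 25, value 123
Minimum mass: 21 kg.

21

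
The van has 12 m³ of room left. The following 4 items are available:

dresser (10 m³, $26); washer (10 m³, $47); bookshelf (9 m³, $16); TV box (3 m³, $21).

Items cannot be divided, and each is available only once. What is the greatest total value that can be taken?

Check high-value combinations within 12 m³:
- washer: volume 10, value 47
- bookshelf+TV box: volume 9+3=12, value 16+21=37
- dresser: volume 10, value 26
Best: $47.

$47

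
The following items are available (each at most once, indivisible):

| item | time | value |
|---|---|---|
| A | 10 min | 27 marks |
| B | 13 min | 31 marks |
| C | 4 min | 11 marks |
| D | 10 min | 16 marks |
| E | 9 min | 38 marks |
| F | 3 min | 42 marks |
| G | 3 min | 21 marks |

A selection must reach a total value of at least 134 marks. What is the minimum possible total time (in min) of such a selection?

29

Subsets with value ≥ 134, sorted by total time:
- A+C+E+F+G: time 29, value 139
- B+C+E+F+G: time 32, value 143
- A+D+E+F+G: time 35, value 144
- A+B+E+F: time 35, value 138
Minimum time: 29 min.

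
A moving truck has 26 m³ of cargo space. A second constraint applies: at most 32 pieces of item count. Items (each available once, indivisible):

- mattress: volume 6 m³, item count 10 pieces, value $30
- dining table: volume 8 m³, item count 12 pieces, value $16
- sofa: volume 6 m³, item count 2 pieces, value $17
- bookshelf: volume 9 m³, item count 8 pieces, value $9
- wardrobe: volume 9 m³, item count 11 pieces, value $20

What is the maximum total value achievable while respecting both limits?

Feasible sets respecting both limits:
- mattress+sofa+wardrobe: volume 21, item count 23, value 67
- mattress+dining table+sofa: volume 20, item count 24, value 63
- mattress+bookshelf+wardrobe: volume 24, item count 29, value 59
Best: $67.

$67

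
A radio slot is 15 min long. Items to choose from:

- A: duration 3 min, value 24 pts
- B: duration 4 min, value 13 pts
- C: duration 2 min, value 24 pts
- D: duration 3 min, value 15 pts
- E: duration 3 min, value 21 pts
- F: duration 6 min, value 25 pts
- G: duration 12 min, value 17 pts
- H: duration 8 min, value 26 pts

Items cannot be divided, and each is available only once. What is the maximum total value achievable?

Check high-value combinations within 15 min:
- A+B+C+D+E: duration 3+4+2+3+3=15, value 24+13+24+15+21=97
- A+C+E+F: duration 3+2+3+6=14, value 24+24+21+25=94
- A+C+D+F: duration 3+2+3+6=14, value 24+24+15+25=88
- A+B+C+F: duration 3+4+2+6=15, value 24+13+24+25=86
Best: 97 pts.

97 pts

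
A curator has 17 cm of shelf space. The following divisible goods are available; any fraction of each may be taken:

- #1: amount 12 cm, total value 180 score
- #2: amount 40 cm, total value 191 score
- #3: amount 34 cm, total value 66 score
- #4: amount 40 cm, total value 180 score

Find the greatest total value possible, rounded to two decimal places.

Take in order of value per unit:
- #1 (180/12 per unit): all 12 → value 180, running total 180.00
- #2 (191/40 per unit): 5 of 40 → value 5×191/40 = 23.8750, running total 203.88
Total 203.88.

203.88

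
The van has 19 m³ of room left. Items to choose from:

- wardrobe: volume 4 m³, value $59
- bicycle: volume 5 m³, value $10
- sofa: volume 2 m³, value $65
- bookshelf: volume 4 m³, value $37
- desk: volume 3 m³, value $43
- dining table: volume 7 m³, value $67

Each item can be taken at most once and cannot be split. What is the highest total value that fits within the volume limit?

Check high-value combinations within 19 m³:
- wardrobe+sofa+desk+dining table: volume 4+2+3+7=16, value 59+65+43+67=234
- wardrobe+sofa+bookshelf+dining table: volume 4+2+4+7=17, value 59+65+37+67=228
- wardrobe+bicycle+sofa+bookshelf+desk: volume 4+5+2+4+3=18, value 59+10+65+37+43=214
- sofa+bookshelf+desk+dining table: volume 2+4+3+7=16, value 65+37+43+67=212
- wardrobe+bookshelf+desk+dining table: volume 4+4+3+7=18, value 59+37+43+67=206
Best: $234.

$234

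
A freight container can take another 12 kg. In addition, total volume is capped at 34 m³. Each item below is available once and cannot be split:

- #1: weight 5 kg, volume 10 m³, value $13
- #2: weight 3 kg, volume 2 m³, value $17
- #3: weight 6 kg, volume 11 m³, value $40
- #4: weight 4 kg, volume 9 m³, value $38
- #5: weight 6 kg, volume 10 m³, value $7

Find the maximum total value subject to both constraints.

$78

Feasible sets respecting both limits:
- #3+#4: weight 10, volume 20, value 78
- #1+#2+#4: weight 12, volume 21, value 68
- #2+#3: weight 9, volume 13, value 57
Best: $78.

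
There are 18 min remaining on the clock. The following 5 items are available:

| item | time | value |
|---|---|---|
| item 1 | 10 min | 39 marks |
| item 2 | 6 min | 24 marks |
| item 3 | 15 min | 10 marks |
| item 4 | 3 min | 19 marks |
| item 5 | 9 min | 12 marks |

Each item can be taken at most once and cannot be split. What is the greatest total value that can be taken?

This is a 0/1 knapsack; check combinations near the capacity.
- item 1+item 2: time 10+6=16, value 39+24=63
- item 1+item 4: time 10+3=13, value 39+19=58
- item 2+item 4+item 5: time 6+3+9=18, value 24+19+12=55
Best: 63 marks.

63 marks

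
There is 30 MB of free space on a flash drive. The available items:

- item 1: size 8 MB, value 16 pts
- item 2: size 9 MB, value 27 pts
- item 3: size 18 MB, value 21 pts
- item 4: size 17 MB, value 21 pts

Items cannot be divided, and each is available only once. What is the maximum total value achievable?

Check high-value combinations within 30 MB:
- item 2+item 4: size 9+17=26, value 27+21=48
- item 2+item 3: size 9+18=27, value 27+21=48
- item 1+item 2: size 8+9=17, value 16+27=43
- item 1+item 4: size 8+17=25, value 16+21=37
- item 1+item 3: size 8+18=26, value 16+21=37
Best: 48 pts.

48 pts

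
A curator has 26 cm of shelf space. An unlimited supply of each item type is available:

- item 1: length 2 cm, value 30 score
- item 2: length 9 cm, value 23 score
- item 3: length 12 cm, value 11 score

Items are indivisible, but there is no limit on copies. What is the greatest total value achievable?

390 score

Best value-per-unit is item 1 at 30/2, and filling with it alone uses length 13×2=26. No mix of the others beats 13×30 = 390.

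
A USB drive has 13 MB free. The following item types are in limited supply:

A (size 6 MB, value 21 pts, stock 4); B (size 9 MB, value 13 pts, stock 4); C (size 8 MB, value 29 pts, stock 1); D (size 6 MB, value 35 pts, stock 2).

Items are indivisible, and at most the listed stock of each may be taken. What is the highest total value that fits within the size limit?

Best selections within size 13 and stock limits:
- 2×D: size 12, value 70
- 1×A + 1×D: size 12, value 56
Best: 70 pts.

70 pts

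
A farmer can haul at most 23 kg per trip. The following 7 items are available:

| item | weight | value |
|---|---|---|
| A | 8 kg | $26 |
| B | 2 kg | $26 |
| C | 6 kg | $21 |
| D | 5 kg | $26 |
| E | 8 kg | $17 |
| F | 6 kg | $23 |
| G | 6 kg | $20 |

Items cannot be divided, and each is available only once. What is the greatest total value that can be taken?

This is a 0/1 knapsack; check combinations near the capacity.
- A+B+D+F: weight 8+2+5+6=21, value 26+26+26+23=101
- A+B+C+D: weight 8+2+6+5=21, value 26+26+21+26=99
- A+B+D+G: weight 8+2+5+6=21, value 26+26+26+20=98
Best: $101.

$101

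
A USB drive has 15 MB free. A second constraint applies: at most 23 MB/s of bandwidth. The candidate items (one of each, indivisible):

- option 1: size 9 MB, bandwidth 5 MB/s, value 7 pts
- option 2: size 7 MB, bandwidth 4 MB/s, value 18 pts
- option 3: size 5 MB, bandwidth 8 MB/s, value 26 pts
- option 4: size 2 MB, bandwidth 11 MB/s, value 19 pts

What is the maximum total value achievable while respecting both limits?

63 pts

Feasible sets respecting both limits:
- option 2+option 3+option 4: size 14, bandwidth 23, value 63
- option 3+option 4: size 7, bandwidth 19, value 45
- option 2+option 3: size 12, bandwidth 12, value 44
- option 2+option 4: size 9, bandwidth 15, value 37
Best: 63 pts.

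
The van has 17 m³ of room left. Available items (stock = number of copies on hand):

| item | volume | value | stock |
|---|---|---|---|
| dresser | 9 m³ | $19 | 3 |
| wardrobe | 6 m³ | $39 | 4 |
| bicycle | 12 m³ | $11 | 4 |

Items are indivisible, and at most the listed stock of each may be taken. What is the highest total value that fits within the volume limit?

$78

Best selections within volume 17 and stock limits:
- 2×wardrobe: volume 12, value 78
- 1×dresser + 1×wardrobe: volume 15, value 58
- 1×wardrobe: volume 6, value 39
Best: $78.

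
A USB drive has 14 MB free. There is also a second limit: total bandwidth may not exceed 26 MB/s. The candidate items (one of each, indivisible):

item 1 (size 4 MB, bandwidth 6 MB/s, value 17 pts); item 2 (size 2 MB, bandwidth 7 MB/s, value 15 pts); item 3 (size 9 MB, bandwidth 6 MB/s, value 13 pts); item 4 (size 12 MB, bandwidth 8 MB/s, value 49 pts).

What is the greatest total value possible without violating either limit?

Feasible sets respecting both limits:
- item 2+item 4: size 14, bandwidth 15, value 64
- item 4: size 12, bandwidth 8, value 49
- item 1+item 2: size 6, bandwidth 13, value 32
Best: 64 pts.

64 pts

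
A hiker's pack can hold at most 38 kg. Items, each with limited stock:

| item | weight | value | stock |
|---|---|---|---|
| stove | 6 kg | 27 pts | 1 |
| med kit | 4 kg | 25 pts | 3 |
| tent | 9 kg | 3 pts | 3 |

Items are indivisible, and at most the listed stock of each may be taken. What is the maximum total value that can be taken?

108 pts

Top feasible selections:
- 1×stove + 3×med kit + 2×tent: weight 36, value 108
- 1×stove + 3×med kit + 1×tent: weight 27, value 105
- 1×stove + 3×med kit: weight 18, value 102
Best: 108 pts.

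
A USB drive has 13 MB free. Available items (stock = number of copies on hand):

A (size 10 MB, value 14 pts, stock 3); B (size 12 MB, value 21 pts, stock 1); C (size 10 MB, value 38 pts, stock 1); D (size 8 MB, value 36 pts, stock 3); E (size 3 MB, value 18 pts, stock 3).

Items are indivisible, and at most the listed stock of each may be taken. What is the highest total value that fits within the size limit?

56 pts

Best selections within size 13 and stock limits:
- 1×C + 1×E: size 13, value 56
- 3×E: size 9, value 54
Best: 56 pts.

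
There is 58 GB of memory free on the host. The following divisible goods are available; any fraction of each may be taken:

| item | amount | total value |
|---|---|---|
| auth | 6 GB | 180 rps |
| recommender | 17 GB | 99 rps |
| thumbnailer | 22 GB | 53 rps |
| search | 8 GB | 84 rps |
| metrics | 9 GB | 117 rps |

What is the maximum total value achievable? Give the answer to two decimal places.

523.36

Take in order of value per unit:
- auth (180/6 per unit): all 6 → value 180, running total 180.00
- metrics (117/9 per unit): all 9 → value 117, running total 297.00
- search (84/8 per unit): all 8 → value 84, running total 381.00
- recommender (99/17 per unit): all 17 → value 99, running total 480.00
- thumbnailer (53/22 per unit): 18 of 22 → value 18×53/22 = 43.3636, running total 523.36
Total 523.36.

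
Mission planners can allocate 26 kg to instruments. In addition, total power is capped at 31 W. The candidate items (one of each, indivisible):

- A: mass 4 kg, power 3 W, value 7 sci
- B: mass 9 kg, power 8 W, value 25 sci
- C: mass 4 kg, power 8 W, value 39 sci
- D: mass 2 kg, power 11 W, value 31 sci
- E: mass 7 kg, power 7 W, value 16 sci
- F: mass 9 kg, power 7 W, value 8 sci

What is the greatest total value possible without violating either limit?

Feasible sets respecting both limits:
- A+B+C+D: mass 19, power 30, value 102
- B+C+D: mass 15, power 27, value 95
- A+C+D+E: mass 17, power 29, value 93
- A+B+C+E: mass 24, power 26, value 87
Best: 102 sci.

102 sci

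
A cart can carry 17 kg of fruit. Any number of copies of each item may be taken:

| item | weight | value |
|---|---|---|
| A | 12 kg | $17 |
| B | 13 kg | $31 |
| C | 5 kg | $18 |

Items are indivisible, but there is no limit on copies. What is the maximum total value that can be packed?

$54

Best value-per-unit is C at 18/5, and filling with it alone uses weight 3×5=15. No mix of the others beats 3×18 = 54.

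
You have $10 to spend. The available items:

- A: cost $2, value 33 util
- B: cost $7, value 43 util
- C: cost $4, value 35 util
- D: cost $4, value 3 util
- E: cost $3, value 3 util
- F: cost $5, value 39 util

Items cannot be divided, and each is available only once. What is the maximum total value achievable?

76 util

Check high-value combinations within $10:
- A+B: cost 2+7=9, value 33+43=76
- A+E+F: cost 2+3+5=10, value 33+3+39=75
- C+F: cost 4+5=9, value 35+39=74
- A+F: cost 2+5=7, value 33+39=72
Best: 76 util.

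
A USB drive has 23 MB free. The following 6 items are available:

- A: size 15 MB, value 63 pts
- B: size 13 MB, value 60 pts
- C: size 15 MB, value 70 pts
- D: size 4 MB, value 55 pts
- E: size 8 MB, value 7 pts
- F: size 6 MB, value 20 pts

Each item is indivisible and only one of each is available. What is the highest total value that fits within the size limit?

This is a 0/1 knapsack; check combinations near the capacity.
- B+D+F: size 13+4+6=23, value 60+55+20=135
- C+D: size 15+4=19, value 70+55=125
- A+D: size 15+4=19, value 63+55=118
- B+D: size 13+4=17, value 60+55=115
- C+F: size 15+6=21, value 70+20=90
Best: 135 pts.

135 pts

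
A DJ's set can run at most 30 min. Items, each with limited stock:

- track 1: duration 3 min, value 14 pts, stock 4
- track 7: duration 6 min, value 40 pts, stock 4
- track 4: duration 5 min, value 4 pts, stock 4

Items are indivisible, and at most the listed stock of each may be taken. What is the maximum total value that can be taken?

Top feasible selections:
- 2×track 1 + 4×track 7: duration 30, value 188
- 4×track 1 + 3×track 7: duration 30, value 176
- 1×track 1 + 4×track 7: duration 27, value 174
- 4×track 7 + 1×track 4: duration 29, value 164
Best: 188 pts.

188 pts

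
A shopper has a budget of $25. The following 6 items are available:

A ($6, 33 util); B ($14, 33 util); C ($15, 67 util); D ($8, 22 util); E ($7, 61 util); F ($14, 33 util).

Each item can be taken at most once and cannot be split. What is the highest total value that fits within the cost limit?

128 util

Check high-value combinations within $25:
- C+E: cost 15+7=22, value 67+61=128
- A+D+E: cost 6+8+7=21, value 33+22+61=116
- A+C: cost 6+15=21, value 33+67=100
- A+E: cost 6+7=13, value 33+61=94
- B+E: cost 14+7=21, value 33+61=94
Best: 128 util.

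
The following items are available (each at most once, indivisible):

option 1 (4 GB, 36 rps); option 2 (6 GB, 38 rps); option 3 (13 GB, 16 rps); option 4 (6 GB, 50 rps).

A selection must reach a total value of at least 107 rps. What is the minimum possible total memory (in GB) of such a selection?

16

Subsets with value ≥ 107, sorted by total memory:
- option 1+option 2+option 4: memory 16, value 124
- option 1+option 2+option 3+option 4: memory 29, value 140
Minimum memory: 16 GB.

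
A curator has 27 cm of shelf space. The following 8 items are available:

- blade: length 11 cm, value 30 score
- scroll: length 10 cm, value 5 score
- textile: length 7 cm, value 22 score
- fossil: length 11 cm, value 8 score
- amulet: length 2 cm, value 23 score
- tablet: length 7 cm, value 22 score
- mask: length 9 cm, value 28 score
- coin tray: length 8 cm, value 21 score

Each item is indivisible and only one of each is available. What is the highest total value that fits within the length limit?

Check high-value combinations within 27 cm:
- blade+textile+amulet+tablet: length 11+7+2+7=27, value 30+22+23+22=97
- textile+amulet+tablet+mask: length 7+2+7+9=25, value 22+23+22+28=95
- textile+amulet+mask+coin tray: length 7+2+9+8=26, value 22+23+28+21=94
Best: 97 score.

97 score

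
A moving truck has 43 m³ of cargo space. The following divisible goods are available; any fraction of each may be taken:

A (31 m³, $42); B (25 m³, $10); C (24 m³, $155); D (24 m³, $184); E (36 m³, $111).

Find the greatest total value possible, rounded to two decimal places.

Take in order of value per unit:
- D (184/24 per unit): all 24 → value 184, running total 184.00
- C (155/24 per unit): 19 of 24 → value 19×155/24 = 122.7083, running total 306.71
Total 306.71.

306.71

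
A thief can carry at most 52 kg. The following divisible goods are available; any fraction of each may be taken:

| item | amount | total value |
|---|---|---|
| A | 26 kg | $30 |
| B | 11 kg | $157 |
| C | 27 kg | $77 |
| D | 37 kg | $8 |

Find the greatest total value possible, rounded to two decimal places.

Take in order of value per unit:
- B (157/11 per unit): all 11 → value 157, running total 157.00
- C (77/27 per unit): all 27 → value 77, running total 234.00
- A (30/26 per unit): 14 of 26 → value 14×30/26 = 16.1538, running total 250.15
Total 250.15.

250.15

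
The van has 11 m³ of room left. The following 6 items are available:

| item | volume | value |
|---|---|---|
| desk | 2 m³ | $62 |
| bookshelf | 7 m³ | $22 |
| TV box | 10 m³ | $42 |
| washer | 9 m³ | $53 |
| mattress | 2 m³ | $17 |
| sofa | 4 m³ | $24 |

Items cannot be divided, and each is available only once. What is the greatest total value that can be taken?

$115

This is a 0/1 knapsack; check combinations near the capacity.
- desk+washer: volume 2+9=11, value 62+53=115
- desk+mattress+sofa: volume 2+2+4=8, value 62+17+24=103
- desk+bookshelf+mattress: volume 2+7+2=11, value 62+22+17=101
Best: $115.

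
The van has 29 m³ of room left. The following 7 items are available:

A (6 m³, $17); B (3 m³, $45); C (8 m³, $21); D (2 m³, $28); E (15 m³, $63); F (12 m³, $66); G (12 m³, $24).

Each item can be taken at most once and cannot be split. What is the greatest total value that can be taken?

Check high-value combinations within 29 m³:
- B+D+F+G: volume 3+2+12+12=29, value 45+28+66+24=163
- B+C+D+F: volume 3+8+2+12=25, value 45+21+28+66=160
- B+C+D+E: volume 3+8+2+15=28, value 45+21+28+63=157
Best: $163.

$163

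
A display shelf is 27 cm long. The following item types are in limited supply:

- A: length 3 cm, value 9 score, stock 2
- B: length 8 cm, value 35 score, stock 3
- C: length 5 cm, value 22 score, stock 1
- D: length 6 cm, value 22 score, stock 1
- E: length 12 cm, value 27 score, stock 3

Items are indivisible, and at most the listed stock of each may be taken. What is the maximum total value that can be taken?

Best selections within length 27 and stock limits:
- 2×B + 1×C + 1×D: length 27, value 114
- 1×A + 3×B: length 27, value 114
Best: 114 score.

114 score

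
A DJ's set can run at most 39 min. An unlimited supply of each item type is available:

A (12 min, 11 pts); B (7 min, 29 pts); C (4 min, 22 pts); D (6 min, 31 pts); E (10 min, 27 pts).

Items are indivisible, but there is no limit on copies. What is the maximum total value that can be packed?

207 pts

Best value-per-unit is C at 22/4; filling with it alone gives 9×22 = 198.
Optimal mix: 8×C + 1×D → duration 38, value 207.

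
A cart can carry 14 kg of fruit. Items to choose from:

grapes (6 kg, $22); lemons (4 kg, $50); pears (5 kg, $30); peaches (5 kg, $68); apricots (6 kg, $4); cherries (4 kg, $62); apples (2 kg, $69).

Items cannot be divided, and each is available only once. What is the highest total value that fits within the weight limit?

$199

Check high-value combinations within 14 kg:
- peaches+cherries+apples: weight 5+4+2=11, value 68+62+69=199
- lemons+peaches+apples: weight 4+5+2=11, value 50+68+69=187
- lemons+cherries+apples: weight 4+4+2=10, value 50+62+69=181
- lemons+peaches+cherries: weight 4+5+4=13, value 50+68+62=180
- pears+peaches+apples: weight 5+5+2=12, value 30+68+69=167
Best: $199.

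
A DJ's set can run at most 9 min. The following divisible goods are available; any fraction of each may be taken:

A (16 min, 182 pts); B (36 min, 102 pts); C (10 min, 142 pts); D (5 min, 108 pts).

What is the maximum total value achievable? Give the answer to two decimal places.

Take in order of value per unit:
- D (108/5 per unit): all 5 → value 108, running total 108.00
- C (142/10 per unit): 4 of 10 → value 4×142/10 = 56.8000, running total 164.80
Total 164.80.

164.80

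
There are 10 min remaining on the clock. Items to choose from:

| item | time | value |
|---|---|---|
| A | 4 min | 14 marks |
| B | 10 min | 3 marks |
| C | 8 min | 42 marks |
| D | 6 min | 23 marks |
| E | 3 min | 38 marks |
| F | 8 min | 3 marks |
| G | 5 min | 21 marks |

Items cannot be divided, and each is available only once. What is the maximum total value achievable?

61 marks

Check high-value combinations within 10 min:
- D+E: time 6+3=9, value 23+38=61
- E+G: time 3+5=8, value 38+21=59
- A+E: time 4+3=7, value 14+38=52
- C: time 8, value 42
- E: time 3, value 38
Best: 61 marks.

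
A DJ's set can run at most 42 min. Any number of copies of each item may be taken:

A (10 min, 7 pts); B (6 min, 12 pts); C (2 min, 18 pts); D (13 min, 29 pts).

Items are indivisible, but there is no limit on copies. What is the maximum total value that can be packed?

Best value-per-unit is C at 18/2, and filling with it alone uses duration 21×2=42. No mix of the others beats 21×18 = 378.

378 pts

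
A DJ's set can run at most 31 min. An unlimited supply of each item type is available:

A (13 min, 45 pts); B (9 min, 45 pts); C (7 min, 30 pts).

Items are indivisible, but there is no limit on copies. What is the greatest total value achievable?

135 pts

Best value-per-unit is B at 45/9; filling with it alone gives 3×45 = 135.
Optimal mix: 1×A + 2×B → duration 31, value 135.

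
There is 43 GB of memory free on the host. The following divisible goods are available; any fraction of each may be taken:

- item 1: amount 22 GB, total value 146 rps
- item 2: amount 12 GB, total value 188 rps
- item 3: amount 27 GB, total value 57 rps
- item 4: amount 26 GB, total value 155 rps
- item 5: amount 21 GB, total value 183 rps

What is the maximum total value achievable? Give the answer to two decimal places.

437.36

Take in order of value per unit:
- item 2 (188/12 per unit): all 12 → value 188, running total 188.00
- item 5 (183/21 per unit): all 21 → value 183, running total 371.00
- item 1 (146/22 per unit): 10 of 22 → value 10×146/22 = 66.3636, running total 437.36
Total 437.36.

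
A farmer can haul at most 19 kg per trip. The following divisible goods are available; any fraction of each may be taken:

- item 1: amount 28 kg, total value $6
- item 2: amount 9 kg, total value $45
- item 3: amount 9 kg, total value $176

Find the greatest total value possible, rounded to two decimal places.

Take in order of value per unit:
- item 3 (176/9 per unit): all 9 → value 176, running total 176.00
- item 2 (45/9 per unit): all 9 → value 45, running total 221.00
- item 1 (6/28 per unit): 1 of 28 → value 1×6/28 = 0.2143, running total 221.21
Total 221.21.

221.21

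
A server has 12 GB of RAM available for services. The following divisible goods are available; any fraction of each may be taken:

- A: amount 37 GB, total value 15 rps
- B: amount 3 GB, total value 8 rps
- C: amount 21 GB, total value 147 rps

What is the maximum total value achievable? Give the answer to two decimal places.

Take in order of value per unit:
- C (147/21 per unit): 12 of 21 → value 12×147/21 = 84.0000, running total 84.00
Total 84.00.

84.00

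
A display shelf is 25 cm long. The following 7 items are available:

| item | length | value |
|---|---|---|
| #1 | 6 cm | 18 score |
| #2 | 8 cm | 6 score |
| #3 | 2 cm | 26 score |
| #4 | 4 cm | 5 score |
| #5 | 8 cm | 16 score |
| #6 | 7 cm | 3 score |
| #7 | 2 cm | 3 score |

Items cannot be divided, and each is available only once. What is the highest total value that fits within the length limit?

This is a 0/1 knapsack; check combinations near the capacity.
- #1+#3+#4+#5+#7: length 6+2+4+8+2=22, value 18+26+5+16+3=68
- #1+#2+#3+#5: length 6+8+2+8=24, value 18+6+26+16=66
- #1+#3+#5+#6+#7: length 6+2+8+7+2=25, value 18+26+16+3+3=66
Best: 68 score.

68 score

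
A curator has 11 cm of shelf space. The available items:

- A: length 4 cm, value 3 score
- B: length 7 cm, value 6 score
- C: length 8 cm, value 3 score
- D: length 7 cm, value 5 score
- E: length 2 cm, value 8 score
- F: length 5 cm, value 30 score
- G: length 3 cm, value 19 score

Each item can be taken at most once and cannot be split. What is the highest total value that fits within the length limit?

57 score

Check high-value combinations within 11 cm:
- E+F+G: length 2+5+3=10, value 8+30+19=57
- F+G: length 5+3=8, value 30+19=49
- A+E+F: length 4+2+5=11, value 3+8+30=41
- E+F: length 2+5=7, value 8+30=38
- A+F: length 4+5=9, value 3+30=33
Best: 57 score.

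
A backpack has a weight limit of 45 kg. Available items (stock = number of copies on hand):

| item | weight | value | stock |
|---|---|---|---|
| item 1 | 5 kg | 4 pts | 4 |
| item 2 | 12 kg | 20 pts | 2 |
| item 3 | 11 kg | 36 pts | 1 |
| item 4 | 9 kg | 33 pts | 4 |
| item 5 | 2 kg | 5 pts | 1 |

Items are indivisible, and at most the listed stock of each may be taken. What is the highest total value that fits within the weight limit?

144 pts

Best selections within weight 45 and stock limits:
- 1×item 1 + 1×item 3 + 3×item 4 + 1×item 5: weight 45, value 144
- 1×item 1 + 4×item 4 + 1×item 5: weight 43, value 141
- 1×item 3 + 3×item 4 + 1×item 5: weight 40, value 140
Best: 144 pts.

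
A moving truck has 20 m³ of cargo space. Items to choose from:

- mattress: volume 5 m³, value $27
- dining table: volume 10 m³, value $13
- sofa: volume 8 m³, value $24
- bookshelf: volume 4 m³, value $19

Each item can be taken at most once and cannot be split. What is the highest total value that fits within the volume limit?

Check high-value combinations within 20 m³:
- mattress+sofa+bookshelf: volume 5+8+4=17, value 27+24+19=70
- mattress+dining table+bookshelf: volume 5+10+4=19, value 27+13+19=59
- mattress+sofa: volume 5+8=13, value 27+24=51
Best: $70.

$70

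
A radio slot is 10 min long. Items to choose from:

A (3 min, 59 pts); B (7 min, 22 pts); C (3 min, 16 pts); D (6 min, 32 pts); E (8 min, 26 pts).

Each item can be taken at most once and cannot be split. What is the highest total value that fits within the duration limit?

This is a 0/1 knapsack; check combinations near the capacity.
- A+D: duration 3+6=9, value 59+32=91
- A+B: duration 3+7=10, value 59+22=81
- A+C: duration 3+3=6, value 59+16=75
- A: duration 3, value 59
Best: 91 pts.

91 pts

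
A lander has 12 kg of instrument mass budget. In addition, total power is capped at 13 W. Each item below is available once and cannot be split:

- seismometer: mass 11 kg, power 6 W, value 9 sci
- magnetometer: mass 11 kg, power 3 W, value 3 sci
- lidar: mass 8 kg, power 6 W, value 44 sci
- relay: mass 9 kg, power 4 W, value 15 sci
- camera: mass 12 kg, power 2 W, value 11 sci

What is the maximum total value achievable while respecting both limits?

Feasible sets respecting both limits:
- lidar: mass 8, power 6, value 44
- relay: mass 9, power 4, value 15
- camera: mass 12, power 2, value 11
- seismometer: mass 11, power 6, value 9
Best: 44 sci.

44 sci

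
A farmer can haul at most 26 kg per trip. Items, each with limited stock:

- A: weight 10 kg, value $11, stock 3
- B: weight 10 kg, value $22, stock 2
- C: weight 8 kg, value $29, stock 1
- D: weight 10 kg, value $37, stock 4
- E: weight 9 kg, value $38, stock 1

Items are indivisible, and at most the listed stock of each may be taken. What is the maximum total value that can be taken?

$75

Top feasible selections:
- 1×D + 1×E: weight 19, value 75
- 2×D: weight 20, value 74
- 1×C + 1×E: weight 17, value 67
- 1×C + 1×D: weight 18, value 66
Best: $75.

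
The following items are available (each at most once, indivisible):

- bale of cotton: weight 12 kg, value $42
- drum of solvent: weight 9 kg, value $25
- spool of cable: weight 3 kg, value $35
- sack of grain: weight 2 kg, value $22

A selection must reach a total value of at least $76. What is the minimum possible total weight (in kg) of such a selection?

Subsets with value ≥ 76, sorted by total weight:
- drum of solvent+spool of cable+sack of grain: weight 14, value 82
- bale of cotton+spool of cable: weight 15, value 77
- bale of cotton+spool of cable+sack of grain: weight 17, value 99
- bale of cotton+drum of solvent+sack of grain: weight 23, value 89
Minimum weight: 14 kg.

14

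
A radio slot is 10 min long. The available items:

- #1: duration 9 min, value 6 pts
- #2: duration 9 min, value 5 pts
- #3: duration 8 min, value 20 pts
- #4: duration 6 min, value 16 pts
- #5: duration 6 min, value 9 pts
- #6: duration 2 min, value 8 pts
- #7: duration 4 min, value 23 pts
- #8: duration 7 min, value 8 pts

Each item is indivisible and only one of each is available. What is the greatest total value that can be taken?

Check high-value combinations within 10 min:
- #4+#7: duration 6+4=10, value 16+23=39
- #5+#7: duration 6+4=10, value 9+23=32
- #6+#7: duration 2+4=6, value 8+23=31
- #3+#6: duration 8+2=10, value 20+8=28
- #4+#6: duration 6+2=8, value 16+8=24
Best: 39 pts.

39 pts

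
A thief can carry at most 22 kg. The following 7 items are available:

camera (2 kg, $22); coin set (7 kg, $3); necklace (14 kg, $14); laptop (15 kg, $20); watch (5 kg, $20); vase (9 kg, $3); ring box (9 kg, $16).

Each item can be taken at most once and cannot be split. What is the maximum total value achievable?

$62

This is a 0/1 knapsack; check combinations near the capacity.
- camera+laptop+watch: weight 2+15+5=22, value 22+20+20=62
- camera+watch+ring box: weight 2+5+9=16, value 22+20+16=58
- camera+necklace+watch: weight 2+14+5=21, value 22+14+20=56
- camera+coin set+watch: weight 2+7+5=14, value 22+3+20=45
- camera+watch+vase: weight 2+5+9=16, value 22+20+3=45
Best: $62.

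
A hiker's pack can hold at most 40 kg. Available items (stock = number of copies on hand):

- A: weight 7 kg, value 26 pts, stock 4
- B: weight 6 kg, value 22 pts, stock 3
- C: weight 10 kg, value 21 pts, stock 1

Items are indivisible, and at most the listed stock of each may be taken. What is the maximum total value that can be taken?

Top feasible selections:
- 4×A + 2×B: weight 40, value 148
- 3×A + 3×B: weight 39, value 144
- 4×A + 1×B: weight 34, value 126
- 4×A + 1×C: weight 38, value 125
Best: 148 pts.

148 pts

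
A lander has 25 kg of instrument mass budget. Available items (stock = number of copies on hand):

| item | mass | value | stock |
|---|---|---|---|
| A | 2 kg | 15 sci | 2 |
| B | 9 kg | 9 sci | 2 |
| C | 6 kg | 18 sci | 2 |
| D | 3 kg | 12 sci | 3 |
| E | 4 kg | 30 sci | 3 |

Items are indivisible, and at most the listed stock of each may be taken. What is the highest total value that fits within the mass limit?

Top feasible selections:
- 2×A + 3×D + 3×E: mass 25, value 156
- 2×A + 1×C + 1×D + 3×E: mass 25, value 150
- 2×A + 2×D + 3×E: mass 22, value 144
- 1×A + 3×D + 3×E: mass 23, value 141
Best: 156 sci.

156 sci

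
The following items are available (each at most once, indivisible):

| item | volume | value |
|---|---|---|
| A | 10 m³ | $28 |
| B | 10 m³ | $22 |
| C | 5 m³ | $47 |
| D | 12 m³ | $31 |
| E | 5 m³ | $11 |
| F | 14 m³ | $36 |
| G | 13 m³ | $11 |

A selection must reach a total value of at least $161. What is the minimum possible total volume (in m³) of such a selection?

51

Subsets with value ≥ 161, sorted by total volume:
- A+B+C+D+F: volume 51, value 164
- A+B+C+D+E+F: volume 56, value 175
Minimum volume: 51 m³.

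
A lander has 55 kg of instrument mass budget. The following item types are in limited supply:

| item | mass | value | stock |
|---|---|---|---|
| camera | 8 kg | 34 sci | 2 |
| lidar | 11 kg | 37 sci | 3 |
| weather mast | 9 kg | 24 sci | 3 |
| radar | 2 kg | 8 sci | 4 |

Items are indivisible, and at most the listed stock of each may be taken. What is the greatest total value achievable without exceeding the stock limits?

203 sci

Best selections within mass 55 and stock limits:
- 2×camera + 3×lidar + 3×radar: mass 55, value 203
- 2×camera + 2×lidar + 1×weather mast + 4×radar: mass 55, value 198
- 2×camera + 3×lidar + 2×radar: mass 53, value 195
- 2×camera + 2×lidar + 1×weather mast + 3×radar: mass 53, value 190
Best: 203 sci.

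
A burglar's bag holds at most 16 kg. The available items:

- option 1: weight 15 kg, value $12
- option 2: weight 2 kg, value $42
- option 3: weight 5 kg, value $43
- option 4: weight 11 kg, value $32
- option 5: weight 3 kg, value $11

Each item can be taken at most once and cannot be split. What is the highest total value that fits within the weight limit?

This is a 0/1 knapsack; check combinations near the capacity.
- option 2+option 3+option 5: weight 2+5+3=10, value 42+43+11=96
- option 2+option 3: weight 2+5=7, value 42+43=85
- option 2+option 4+option 5: weight 2+11+3=16, value 42+32+11=85
- option 3+option 4: weight 5+11=16, value 43+32=75
Best: $96.

$96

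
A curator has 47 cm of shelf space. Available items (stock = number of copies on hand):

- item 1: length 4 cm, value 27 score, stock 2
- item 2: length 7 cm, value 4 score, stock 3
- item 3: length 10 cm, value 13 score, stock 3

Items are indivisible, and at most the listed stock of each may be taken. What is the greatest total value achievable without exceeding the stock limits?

97 score

Best selections within length 47 and stock limits:
- 2×item 1 + 1×item 2 + 3×item 3: length 45, value 97
- 2×item 1 + 3×item 3: length 38, value 93
- 2×item 1 + 2×item 2 + 2×item 3: length 42, value 88
Best: 97 score.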